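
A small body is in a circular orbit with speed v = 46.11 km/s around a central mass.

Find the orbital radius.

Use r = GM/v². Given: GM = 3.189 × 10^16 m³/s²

Convert to SI: v = 46.11 km/s = 46110 m/s.
For a circular orbit, v² = GM / r, so r = GM / v².
r = 3.189e+16 / (46110)² m ≈ 1.5e+07 m = 15 Mm.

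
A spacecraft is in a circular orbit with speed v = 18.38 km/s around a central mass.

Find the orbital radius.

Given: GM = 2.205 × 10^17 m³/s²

Convert to SI: v = 18.38 km/s = 18380 m/s.
For a circular orbit, v² = GM / r, so r = GM / v².
r = 2.205e+17 / (18380)² m ≈ 6.527e+08 m = 652.7 Mm.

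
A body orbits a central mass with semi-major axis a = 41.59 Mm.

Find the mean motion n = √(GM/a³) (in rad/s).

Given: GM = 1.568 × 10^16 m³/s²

Convert to SI: a = 41.59 Mm = 4.159e+07 m.
n = √(GM / a³).
n = √(1.568e+16 / (4.159e+07)³) rad/s ≈ 0.0004669 rad/s.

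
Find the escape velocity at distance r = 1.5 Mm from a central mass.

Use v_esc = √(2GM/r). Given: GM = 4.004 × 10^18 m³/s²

Convert to SI: r = 1.5 Mm = 1.5e+06 m.
Escape velocity comes from setting total energy to zero: ½v² − GM/r = 0 ⇒ v_esc = √(2GM / r).
v_esc = √(2 · 4.004e+18 / 1.5e+06) m/s ≈ 2.311e+06 m/s = 2311 km/s.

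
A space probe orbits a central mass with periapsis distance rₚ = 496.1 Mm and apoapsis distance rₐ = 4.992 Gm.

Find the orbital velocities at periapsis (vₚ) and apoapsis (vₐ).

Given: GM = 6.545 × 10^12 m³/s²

Convert to SI: rₚ = 496.1 Mm = 4.961e+08 m; rₐ = 4.992 Gm = 4.992e+09 m.
Use the vis-viva equation v² = GM(2/r − 1/a) with a = (rₚ + rₐ)/2 = (4.961e+08 + 4.992e+09)/2 = 2.74405e+09 m.
vₚ = √(GM · (2/rₚ − 1/a)) = √(6.545e+12 · (2/4.961e+08 − 1/2.74405e+09)) m/s ≈ 154.9 m/s = 154.9 m/s.
vₐ = √(GM · (2/rₐ − 1/a)) = √(6.545e+12 · (2/4.992e+09 − 1/2.74405e+09)) m/s ≈ 15.4 m/s = 15.4 m/s.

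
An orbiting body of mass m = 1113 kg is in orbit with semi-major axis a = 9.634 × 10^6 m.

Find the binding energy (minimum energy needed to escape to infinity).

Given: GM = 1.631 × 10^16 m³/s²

Total orbital energy is E = −GMm/(2a); binding energy is E_bind = −E = GMm/(2a).
E_bind = 1.631e+16 · 1113 / (2 · 9.634e+06) J ≈ 9.421e+11 J = 942.1 GJ.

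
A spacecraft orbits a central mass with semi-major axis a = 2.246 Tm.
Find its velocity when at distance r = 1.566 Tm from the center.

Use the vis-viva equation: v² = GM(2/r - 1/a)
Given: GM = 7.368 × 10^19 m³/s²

Convert to SI: a = 2.246 Tm = 2.246e+12 m; r = 1.566 Tm = 1.566e+12 m.
Vis-viva: v = √(GM · (2/r − 1/a)).
2/r − 1/a = 2/1.566e+12 − 1/2.246e+12 = 8.31903e-13 m⁻¹.
v = √(7.368e+19 · 8.31903e-13) m/s ≈ 7829 m/s = 7.829 km/s.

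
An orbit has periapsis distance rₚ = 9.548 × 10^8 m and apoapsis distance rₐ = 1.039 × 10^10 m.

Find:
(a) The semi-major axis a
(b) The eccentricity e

(a) a = (rₚ + rₐ) / 2 = (9.548e+08 + 1.039e+10) / 2 ≈ 5.672e+09 m = 5.672 × 10^9 m.
(b) e = (rₐ − rₚ) / (rₐ + rₚ) = (1.039e+10 − 9.548e+08) / (1.039e+10 + 9.548e+08) ≈ 0.8317.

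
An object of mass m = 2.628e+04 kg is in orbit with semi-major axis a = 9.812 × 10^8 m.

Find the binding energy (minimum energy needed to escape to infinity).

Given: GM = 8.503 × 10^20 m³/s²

Total orbital energy is E = −GMm/(2a); binding energy is E_bind = −E = GMm/(2a).
E_bind = 8.503e+20 · 2.628e+04 / (2 · 9.812e+08) J ≈ 1.139e+16 J = 11.39 PJ.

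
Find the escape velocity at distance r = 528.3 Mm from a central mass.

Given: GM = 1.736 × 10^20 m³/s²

Convert to SI: r = 528.3 Mm = 5.283e+08 m.
Escape velocity comes from setting total energy to zero: ½v² − GM/r = 0 ⇒ v_esc = √(2GM / r).
v_esc = √(2 · 1.736e+20 / 5.283e+08) m/s ≈ 8.107e+05 m/s = 810.7 km/s.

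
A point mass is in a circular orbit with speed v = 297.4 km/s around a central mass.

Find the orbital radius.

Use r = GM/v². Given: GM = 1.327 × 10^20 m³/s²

Convert to SI: v = 297.4 km/s = 297400 m/s.
For a circular orbit, v² = GM / r, so r = GM / v².
r = 1.327e+20 / (297400)² m ≈ 1.5e+09 m = 1.5 Gm.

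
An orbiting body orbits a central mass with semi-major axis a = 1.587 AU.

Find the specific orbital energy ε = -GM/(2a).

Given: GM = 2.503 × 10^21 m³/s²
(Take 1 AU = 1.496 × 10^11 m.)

Convert to SI: a = 1.587 AU = 2.37415e+11 m.
ε = −GM / (2a).
ε = −2.503e+21 / (2 · 2.37415e+11) J/kg ≈ -5.271e+09 J/kg = -5.271 GJ/kg.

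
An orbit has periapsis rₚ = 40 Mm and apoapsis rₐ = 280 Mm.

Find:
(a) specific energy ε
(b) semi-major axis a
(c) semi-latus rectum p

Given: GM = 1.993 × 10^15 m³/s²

Convert to SI: rₚ = 40 Mm = 4e+07 m; rₐ = 280 Mm = 2.8e+08 m.
(a) With a = (rₚ + rₐ)/2 = 1.6e+08 m, ε = −GM/(2a) = −1.993e+15/(2 · 1.6e+08) J/kg ≈ -6.228e+06 J/kg
(b) a = (rₚ + rₐ)/2 = (4e+07 + 2.8e+08)/2 ≈ 1.6e+08 m
(c) From a = (rₚ + rₐ)/2 = 1.6e+08 m and e = (rₐ − rₚ)/(rₐ + rₚ) = 0.75, p = a(1 − e²) = 1.6e+08 · (1 − (0.75)²) ≈ 7e+07 m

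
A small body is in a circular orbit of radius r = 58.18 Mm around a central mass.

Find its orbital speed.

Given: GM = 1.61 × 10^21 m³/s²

Convert to SI: r = 58.18 Mm = 5.818e+07 m.
For a circular orbit, gravity supplies the centripetal force, so v = √(GM / r).
v = √(1.61e+21 / 5.818e+07) m/s ≈ 5.26e+06 m/s = 5260 km/s.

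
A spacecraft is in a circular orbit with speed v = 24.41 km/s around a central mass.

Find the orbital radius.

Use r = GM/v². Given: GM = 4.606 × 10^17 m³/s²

Convert to SI: v = 24.41 km/s = 24410 m/s.
For a circular orbit, v² = GM / r, so r = GM / v².
r = 4.606e+17 / (24410)² m ≈ 7.73e+08 m = 7.73 × 10^8 m.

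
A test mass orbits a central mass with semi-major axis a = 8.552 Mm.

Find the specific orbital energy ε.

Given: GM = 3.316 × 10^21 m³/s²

Convert to SI: a = 8.552 Mm = 8.552e+06 m.
ε = −GM / (2a).
ε = −3.316e+21 / (2 · 8.552e+06) J/kg ≈ -1.939e+14 J/kg = -1.939e+05 GJ/kg.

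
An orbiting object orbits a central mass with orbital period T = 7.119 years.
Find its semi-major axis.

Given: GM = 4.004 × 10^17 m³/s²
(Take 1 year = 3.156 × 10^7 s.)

Convert to SI: T = 7.119 years = 2.24676e+08 s.
Invert Kepler's third law: a = (GM · T² / (4π²))^(1/3).
Substituting T = 2.24676e+08 s and GM = 4.004e+17 m³/s²:
a = (4.004e+17 · (2.24676e+08)² / (4π²))^(1/3) m
a ≈ 8e+10 m = 80 Gm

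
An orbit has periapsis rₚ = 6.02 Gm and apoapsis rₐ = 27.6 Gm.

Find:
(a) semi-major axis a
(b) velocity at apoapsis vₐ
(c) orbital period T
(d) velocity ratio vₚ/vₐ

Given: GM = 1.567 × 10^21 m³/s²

Convert to SI: rₚ = 6.02 Gm = 6.02e+09 m; rₐ = 27.6 Gm = 2.76e+10 m.
(a) a = (rₚ + rₐ)/2 = (6.02e+09 + 2.76e+10)/2 ≈ 1.681e+10 m
(b) With a = (rₚ + rₐ)/2 = 1.681e+10 m, vₐ = √(GM (2/rₐ − 1/a)) = √(1.567e+21 · (2/2.76e+10 − 1/1.681e+10)) m/s ≈ 1.426e+05 m/s
(c) With a = (rₚ + rₐ)/2 = 1.681e+10 m, T = 2π √(a³/GM) = 2π √((1.681e+10)³/1.567e+21) s ≈ 3.459e+05 s
(d) Conservation of angular momentum (rₚvₚ = rₐvₐ) gives vₚ/vₐ = rₐ/rₚ = 2.76e+10/6.02e+09 ≈ 4.585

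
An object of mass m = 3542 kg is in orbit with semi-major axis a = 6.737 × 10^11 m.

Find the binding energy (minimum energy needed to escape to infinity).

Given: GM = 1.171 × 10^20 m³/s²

Total orbital energy is E = −GMm/(2a); binding energy is E_bind = −E = GMm/(2a).
E_bind = 1.171e+20 · 3542 / (2 · 6.737e+11) J ≈ 3.078e+11 J = 307.8 GJ.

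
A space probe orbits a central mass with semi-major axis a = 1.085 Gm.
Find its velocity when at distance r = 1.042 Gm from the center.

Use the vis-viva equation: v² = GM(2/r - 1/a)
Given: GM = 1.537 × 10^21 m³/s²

Convert to SI: a = 1.085 Gm = 1.085e+09 m; r = 1.042 Gm = 1.042e+09 m.
Vis-viva: v = √(GM · (2/r − 1/a)).
2/r − 1/a = 2/1.042e+09 − 1/1.085e+09 = 9.97727e-10 m⁻¹.
v = √(1.537e+21 · 9.97727e-10) m/s ≈ 1.238e+06 m/s = 1238 km/s.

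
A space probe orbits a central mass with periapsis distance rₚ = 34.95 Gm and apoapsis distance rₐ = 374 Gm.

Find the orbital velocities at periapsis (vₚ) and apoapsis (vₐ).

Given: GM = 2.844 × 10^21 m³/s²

Convert to SI: rₚ = 34.95 Gm = 3.495e+10 m; rₐ = 374 Gm = 3.74e+11 m.
Use the vis-viva equation v² = GM(2/r − 1/a) with a = (rₚ + rₐ)/2 = (3.495e+10 + 3.74e+11)/2 = 2.04475e+11 m.
vₚ = √(GM · (2/rₚ − 1/a)) = √(2.844e+21 · (2/3.495e+10 − 1/2.04475e+11)) m/s ≈ 3.858e+05 m/s = 385.8 km/s.
vₐ = √(GM · (2/rₐ − 1/a)) = √(2.844e+21 · (2/3.74e+11 − 1/2.04475e+11)) m/s ≈ 3.605e+04 m/s = 36.05 km/s.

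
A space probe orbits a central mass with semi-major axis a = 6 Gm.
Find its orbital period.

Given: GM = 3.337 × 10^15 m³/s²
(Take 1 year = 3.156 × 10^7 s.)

Convert to SI: a = 6 Gm = 6e+09 m.
Kepler's third law: T = 2π √(a³ / GM).
Substituting a = 6e+09 m and GM = 3.337e+15 m³/s²:
T = 2π √((6e+09)³ / 3.337e+15) s
T ≈ 5.055e+07 s = 1.602 years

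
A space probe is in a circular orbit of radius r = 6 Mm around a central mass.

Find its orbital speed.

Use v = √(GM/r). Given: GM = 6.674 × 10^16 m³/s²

Convert to SI: r = 6 Mm = 6e+06 m.
For a circular orbit, gravity supplies the centripetal force, so v = √(GM / r).
v = √(6.674e+16 / 6e+06) m/s ≈ 1.055e+05 m/s = 105.5 km/s.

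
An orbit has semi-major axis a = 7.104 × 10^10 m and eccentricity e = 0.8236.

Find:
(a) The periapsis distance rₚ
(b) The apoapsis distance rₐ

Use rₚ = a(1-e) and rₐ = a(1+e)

(a) rₚ = a(1 − e) = 7.104e+10 · (1 − 0.8236) = 7.104e+10 · 0.1764 ≈ 1.253e+10 m = 1.253 × 10^10 m.
(b) rₐ = a(1 + e) = 7.104e+10 · (1 + 0.8236) = 7.104e+10 · 1.8236 ≈ 1.295e+11 m = 1.295 × 10^11 m.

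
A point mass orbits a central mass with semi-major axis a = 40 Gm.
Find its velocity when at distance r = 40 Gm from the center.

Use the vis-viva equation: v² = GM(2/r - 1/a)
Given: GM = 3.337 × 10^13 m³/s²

Convert to SI: a = 40 Gm = 4e+10 m; r = 40 Gm = 4e+10 m.
Vis-viva: v = √(GM · (2/r − 1/a)).
2/r − 1/a = 2/4e+10 − 1/4e+10 = 2.5e-11 m⁻¹.
v = √(3.337e+13 · 2.5e-11) m/s ≈ 28.88 m/s = 28.88 m/s.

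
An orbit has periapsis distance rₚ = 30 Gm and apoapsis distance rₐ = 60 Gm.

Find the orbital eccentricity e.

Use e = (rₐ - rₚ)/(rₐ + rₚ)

Convert to SI: rₚ = 30 Gm = 3e+10 m; rₐ = 60 Gm = 6e+10 m.
e = (rₐ − rₚ) / (rₐ + rₚ).
e = (6e+10 − 3e+10) / (6e+10 + 3e+10) = 3e+10 / 9e+10 ≈ 0.3333.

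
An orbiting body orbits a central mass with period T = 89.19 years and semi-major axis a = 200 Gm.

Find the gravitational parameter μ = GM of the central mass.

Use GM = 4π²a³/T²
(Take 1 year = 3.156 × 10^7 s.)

Convert to SI: T = 89.19 years = 2.81484e+09 s; a = 200 Gm = 2e+11 m.
GM = 4π² · a³ / T².
GM = 4π² · (2e+11)³ / (2.81484e+09)² m³/s² ≈ 3.986e+16 m³/s² = 3.986 × 10^16 m³/s².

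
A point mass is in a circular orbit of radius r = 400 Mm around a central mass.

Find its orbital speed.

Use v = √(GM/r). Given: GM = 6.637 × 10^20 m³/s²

Convert to SI: r = 400 Mm = 4e+08 m.
For a circular orbit, gravity supplies the centripetal force, so v = √(GM / r).
v = √(6.637e+20 / 4e+08) m/s ≈ 1.288e+06 m/s = 1288 km/s.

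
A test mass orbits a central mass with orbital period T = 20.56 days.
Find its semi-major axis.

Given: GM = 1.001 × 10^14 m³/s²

Convert to SI: T = 20.56 days = 1.77638e+06 s.
Invert Kepler's third law: a = (GM · T² / (4π²))^(1/3).
Substituting T = 1.77638e+06 s and GM = 1.001e+14 m³/s²:
a = (1.001e+14 · (1.77638e+06)² / (4π²))^(1/3) m
a ≈ 2e+08 m = 200 Mm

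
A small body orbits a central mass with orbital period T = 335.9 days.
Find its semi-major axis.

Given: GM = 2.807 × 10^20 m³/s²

Convert to SI: T = 335.9 days = 2.90218e+07 s.
Invert Kepler's third law: a = (GM · T² / (4π²))^(1/3).
Substituting T = 2.90218e+07 s and GM = 2.807e+20 m³/s²:
a = (2.807e+20 · (2.90218e+07)² / (4π²))^(1/3) m
a ≈ 1.816e+11 m = 181.6 Gm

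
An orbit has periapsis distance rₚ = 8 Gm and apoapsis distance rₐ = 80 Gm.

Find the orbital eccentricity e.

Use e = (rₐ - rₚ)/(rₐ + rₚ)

Convert to SI: rₚ = 8 Gm = 8e+09 m; rₐ = 80 Gm = 8e+10 m.
e = (rₐ − rₚ) / (rₐ + rₚ).
e = (8e+10 − 8e+09) / (8e+10 + 8e+09) = 7.2e+10 / 8.8e+10 ≈ 0.8182.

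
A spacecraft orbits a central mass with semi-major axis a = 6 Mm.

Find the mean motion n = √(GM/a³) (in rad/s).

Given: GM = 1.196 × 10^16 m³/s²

Convert to SI: a = 6 Mm = 6e+06 m.
n = √(GM / a³).
n = √(1.196e+16 / (6e+06)³) rad/s ≈ 0.007441 rad/s.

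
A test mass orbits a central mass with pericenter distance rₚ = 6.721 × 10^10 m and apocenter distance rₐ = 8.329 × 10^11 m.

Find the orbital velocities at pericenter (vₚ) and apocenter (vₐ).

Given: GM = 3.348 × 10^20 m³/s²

Use the vis-viva equation v² = GM(2/r − 1/a) with a = (rₚ + rₐ)/2 = (6.721e+10 + 8.329e+11)/2 = 4.50055e+11 m.
vₚ = √(GM · (2/rₚ − 1/a)) = √(3.348e+20 · (2/6.721e+10 − 1/4.50055e+11)) m/s ≈ 9.602e+04 m/s = 96.02 km/s.
vₐ = √(GM · (2/rₐ − 1/a)) = √(3.348e+20 · (2/8.329e+11 − 1/4.50055e+11)) m/s ≈ 7748 m/s = 7.748 km/s.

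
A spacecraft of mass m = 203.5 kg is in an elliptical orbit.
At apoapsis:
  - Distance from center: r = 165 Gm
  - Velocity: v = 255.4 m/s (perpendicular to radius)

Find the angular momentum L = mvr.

Convert to SI: r = 165 Gm = 1.65e+11 m.
Since v is perpendicular to r, L = m · v · r.
L = 203.5 · 255.4 · 1.65e+11 kg·m²/s ≈ 8.576e+15 kg·m²/s.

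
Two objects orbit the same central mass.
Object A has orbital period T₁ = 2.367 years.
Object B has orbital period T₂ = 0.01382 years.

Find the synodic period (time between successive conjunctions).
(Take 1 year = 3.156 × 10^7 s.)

Convert to SI: T₁ = 2.367 years = 7.47025e+07 s; T₂ = 0.01382 years = 436159 s.
T_syn = |T₁ · T₂ / (T₁ − T₂)|.
T_syn = |7.47025e+07 · 436159 / (7.47025e+07 − 436159)| s ≈ 4.387e+05 s = 0.0139 years.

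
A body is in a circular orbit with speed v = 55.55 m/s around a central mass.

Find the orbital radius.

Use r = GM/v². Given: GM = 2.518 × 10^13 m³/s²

For a circular orbit, v² = GM / r, so r = GM / v².
r = 2.518e+13 / (55.55)² m ≈ 8.16e+09 m = 8.16 Gm.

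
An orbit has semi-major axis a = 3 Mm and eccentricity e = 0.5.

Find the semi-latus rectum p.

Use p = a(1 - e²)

Convert to SI: a = 3 Mm = 3e+06 m.
p = a (1 − e²).
p = 3e+06 · (1 − (0.5)²) = 3e+06 · 0.75 ≈ 2.25e+06 m = 2.25 Mm.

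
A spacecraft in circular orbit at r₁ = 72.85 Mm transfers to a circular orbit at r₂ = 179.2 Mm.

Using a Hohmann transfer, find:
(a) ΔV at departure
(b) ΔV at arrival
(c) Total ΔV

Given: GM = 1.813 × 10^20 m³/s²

Convert to SI: r₁ = 72.85 Mm = 7.285e+07 m; r₂ = 179.2 Mm = 1.792e+08 m.
Transfer semi-major axis: a_t = (r₁ + r₂)/2 = (7.285e+07 + 1.792e+08)/2 = 1.26025e+08 m.
Circular speeds: v₁ = √(GM/r₁) = 1.57755e+06 m/s, v₂ = √(GM/r₂) = 1.00584e+06 m/s.
Transfer speeds (vis-viva v² = GM(2/r − 1/a_t)): v₁ᵗ = 1.88116e+06 m/s, v₂ᵗ = 764744 m/s.
(a) ΔV₁ = |v₁ᵗ − v₁| ≈ 3.036e+05 m/s = 303.6 km/s.
(b) ΔV₂ = |v₂ − v₂ᵗ| ≈ 2.411e+05 m/s = 241.1 km/s.
(c) ΔV_total = ΔV₁ + ΔV₂ ≈ 5.447e+05 m/s = 544.7 km/s.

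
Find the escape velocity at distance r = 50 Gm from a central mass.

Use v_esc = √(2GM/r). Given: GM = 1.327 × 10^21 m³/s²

Convert to SI: r = 50 Gm = 5e+10 m.
Escape velocity comes from setting total energy to zero: ½v² − GM/r = 0 ⇒ v_esc = √(2GM / r).
v_esc = √(2 · 1.327e+21 / 5e+10) m/s ≈ 2.304e+05 m/s = 230.4 km/s.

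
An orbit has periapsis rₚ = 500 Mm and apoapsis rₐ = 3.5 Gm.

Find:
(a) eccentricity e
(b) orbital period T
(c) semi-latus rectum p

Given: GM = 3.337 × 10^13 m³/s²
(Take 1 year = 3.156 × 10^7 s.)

Convert to SI: rₚ = 500 Mm = 5e+08 m; rₐ = 3.5 Gm = 3.5e+09 m.
(a) e = (rₐ − rₚ)/(rₐ + rₚ) = (3.5e+09 − 5e+08)/(3.5e+09 + 5e+08) ≈ 0.75
(b) With a = (rₚ + rₐ)/2 = 2e+09 m, T = 2π √(a³/GM) = 2π √((2e+09)³/3.337e+13) s ≈ 9.729e+07 s
(c) From a = (rₚ + rₐ)/2 = 2e+09 m and e = (rₐ − rₚ)/(rₐ + rₚ) = 0.75, p = a(1 − e²) = 2e+09 · (1 − (0.75)²) ≈ 8.75e+08 m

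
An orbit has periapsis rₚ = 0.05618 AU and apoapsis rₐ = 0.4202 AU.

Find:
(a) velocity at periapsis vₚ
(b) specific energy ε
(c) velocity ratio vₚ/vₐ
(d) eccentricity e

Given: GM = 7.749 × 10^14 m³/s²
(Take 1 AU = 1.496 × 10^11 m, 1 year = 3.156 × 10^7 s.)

Convert to SI: rₚ = 0.05618 AU = 8.40453e+09 m; rₐ = 0.4202 AU = 6.28619e+10 m.
(a) With a = (rₚ + rₐ)/2 = 3.56332e+10 m, vₚ = √(GM (2/rₚ − 1/a)) = √(7.749e+14 · (2/8.40453e+09 − 1/3.56332e+10)) m/s ≈ 403.3 m/s
(b) With a = (rₚ + rₐ)/2 = 3.56332e+10 m, ε = −GM/(2a) = −7.749e+14/(2 · 3.56332e+10) J/kg ≈ -1.087e+04 J/kg
(c) Conservation of angular momentum (rₚvₚ = rₐvₐ) gives vₚ/vₐ = rₐ/rₚ = 6.28619e+10/8.40453e+09 ≈ 7.48
(d) e = (rₐ − rₚ)/(rₐ + rₚ) = (6.28619e+10 − 8.40453e+09)/(6.28619e+10 + 8.40453e+09) ≈ 0.7641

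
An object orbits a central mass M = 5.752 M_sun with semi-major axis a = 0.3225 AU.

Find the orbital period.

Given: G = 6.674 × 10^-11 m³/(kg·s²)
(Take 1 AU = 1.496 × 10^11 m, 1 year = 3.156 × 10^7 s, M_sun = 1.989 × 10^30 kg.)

Convert to SI: a = 0.3225 AU = 4.8246e+10 m; M = 5.752 M_sun = 1.14407e+31 kg.
GM = G · M = 6.674e-11 · 1.14407e+31 = 7.63554e+20 m³/s².
Kepler's third law: T = 2π √(a³ / GM).
Substituting a = 4.8246e+10 m and GM = 7.63554e+20 m³/s²:
T = 2π √((4.8246e+10)³ / 7.63554e+20) s
T ≈ 2.41e+06 s = 0.07635 years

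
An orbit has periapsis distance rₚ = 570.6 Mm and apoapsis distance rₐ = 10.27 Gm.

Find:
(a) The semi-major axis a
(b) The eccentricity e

Convert to SI: rₚ = 570.6 Mm = 5.706e+08 m; rₐ = 10.27 Gm = 1.027e+10 m.
(a) a = (rₚ + rₐ) / 2 = (5.706e+08 + 1.027e+10) / 2 ≈ 5.42e+09 m = 5.42 Gm.
(b) e = (rₐ − rₚ) / (rₐ + rₚ) = (1.027e+10 − 5.706e+08) / (1.027e+10 + 5.706e+08) ≈ 0.8947.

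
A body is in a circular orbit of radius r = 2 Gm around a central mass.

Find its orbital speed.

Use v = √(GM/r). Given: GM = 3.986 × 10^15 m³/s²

Convert to SI: r = 2 Gm = 2e+09 m.
For a circular orbit, gravity supplies the centripetal force, so v = √(GM / r).
v = √(3.986e+15 / 2e+09) m/s ≈ 1412 m/s = 1.412 km/s.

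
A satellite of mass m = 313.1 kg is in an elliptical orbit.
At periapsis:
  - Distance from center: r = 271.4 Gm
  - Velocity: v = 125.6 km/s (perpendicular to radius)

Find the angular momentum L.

Convert to SI: r = 271.4 Gm = 2.714e+11 m; v = 125.6 km/s = 125600 m/s.
Since v is perpendicular to r, L = m · v · r.
L = 313.1 · 125600 · 2.714e+11 kg·m²/s ≈ 1.067e+19 kg·m²/s.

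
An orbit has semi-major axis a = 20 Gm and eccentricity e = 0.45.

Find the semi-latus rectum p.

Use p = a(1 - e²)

Convert to SI: a = 20 Gm = 2e+10 m.
p = a (1 − e²).
p = 2e+10 · (1 − (0.45)²) = 2e+10 · 0.7975 ≈ 1.595e+10 m = 15.95 Gm.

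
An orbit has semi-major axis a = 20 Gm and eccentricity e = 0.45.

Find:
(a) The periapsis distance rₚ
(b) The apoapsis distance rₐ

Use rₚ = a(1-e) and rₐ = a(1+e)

Convert to SI: a = 20 Gm = 2e+10 m.
(a) rₚ = a(1 − e) = 2e+10 · (1 − 0.45) = 2e+10 · 0.55 ≈ 1.1e+10 m = 11 Gm.
(b) rₐ = a(1 + e) = 2e+10 · (1 + 0.45) = 2e+10 · 1.45 ≈ 2.9e+10 m = 29 Gm.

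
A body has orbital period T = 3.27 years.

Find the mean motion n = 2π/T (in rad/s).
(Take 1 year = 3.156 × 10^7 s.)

Convert to SI: T = 3.27 years = 1.03201e+08 s.
n = 2π / T.
n = 2π / 1.03201e+08 s ≈ 6.088e-08 rad/s.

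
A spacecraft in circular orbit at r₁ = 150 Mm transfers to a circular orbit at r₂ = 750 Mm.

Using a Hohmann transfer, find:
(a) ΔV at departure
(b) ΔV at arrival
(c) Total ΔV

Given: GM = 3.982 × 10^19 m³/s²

Convert to SI: r₁ = 150 Mm = 1.5e+08 m; r₂ = 750 Mm = 7.5e+08 m.
Transfer semi-major axis: a_t = (r₁ + r₂)/2 = (1.5e+08 + 7.5e+08)/2 = 4.5e+08 m.
Circular speeds: v₁ = √(GM/r₁) = 515235 m/s, v₂ = √(GM/r₂) = 230420 m/s.
Transfer speeds (vis-viva v² = GM(2/r − 1/a_t)): v₁ᵗ = 665165 m/s, v₂ᵗ = 133033 m/s.
(a) ΔV₁ = |v₁ᵗ − v₁| ≈ 1.499e+05 m/s = 149.9 km/s.
(b) ΔV₂ = |v₂ − v₂ᵗ| ≈ 9.739e+04 m/s = 97.39 km/s.
(c) ΔV_total = ΔV₁ + ΔV₂ ≈ 2.473e+05 m/s = 247.3 km/s.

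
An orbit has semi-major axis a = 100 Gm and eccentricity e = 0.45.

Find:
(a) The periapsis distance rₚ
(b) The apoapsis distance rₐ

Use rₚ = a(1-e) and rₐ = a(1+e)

Convert to SI: a = 100 Gm = 1e+11 m.
(a) rₚ = a(1 − e) = 1e+11 · (1 − 0.45) = 1e+11 · 0.55 ≈ 5.5e+10 m = 55 Gm.
(b) rₐ = a(1 + e) = 1e+11 · (1 + 0.45) = 1e+11 · 1.45 ≈ 1.45e+11 m = 145 Gm.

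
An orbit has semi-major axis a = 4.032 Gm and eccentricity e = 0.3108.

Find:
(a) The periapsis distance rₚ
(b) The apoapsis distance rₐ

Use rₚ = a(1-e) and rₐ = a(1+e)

Convert to SI: a = 4.032 Gm = 4.032e+09 m.
(a) rₚ = a(1 − e) = 4.032e+09 · (1 − 0.3108) = 4.032e+09 · 0.6892 ≈ 2.779e+09 m = 2.779 Gm.
(b) rₐ = a(1 + e) = 4.032e+09 · (1 + 0.3108) = 4.032e+09 · 1.3108 ≈ 5.285e+09 m = 5.285 Gm.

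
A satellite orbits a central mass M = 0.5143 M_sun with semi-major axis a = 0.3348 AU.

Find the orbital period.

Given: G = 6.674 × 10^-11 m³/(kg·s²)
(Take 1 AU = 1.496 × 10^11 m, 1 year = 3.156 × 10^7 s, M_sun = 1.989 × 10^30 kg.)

Convert to SI: a = 0.3348 AU = 5.00861e+10 m; M = 0.5143 M_sun = 1.02294e+30 kg.
GM = G · M = 6.674e-11 · 1.02294e+30 = 6.82712e+19 m³/s².
Kepler's third law: T = 2π √(a³ / GM).
Substituting a = 5.00861e+10 m and GM = 6.82712e+19 m³/s²:
T = 2π √((5.00861e+10)³ / 6.82712e+19) s
T ≈ 8.524e+06 s = 0.2701 years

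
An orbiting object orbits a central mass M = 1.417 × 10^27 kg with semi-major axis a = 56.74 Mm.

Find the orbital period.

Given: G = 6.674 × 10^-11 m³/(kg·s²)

Convert to SI: a = 56.74 Mm = 5.674e+07 m.
GM = G · M = 6.674e-11 · 1.417e+27 = 9.45706e+16 m³/s².
Kepler's third law: T = 2π √(a³ / GM).
Substituting a = 5.674e+07 m and GM = 9.45706e+16 m³/s²:
T = 2π √((5.674e+07)³ / 9.45706e+16) s
T ≈ 8732 s = 2.426 hours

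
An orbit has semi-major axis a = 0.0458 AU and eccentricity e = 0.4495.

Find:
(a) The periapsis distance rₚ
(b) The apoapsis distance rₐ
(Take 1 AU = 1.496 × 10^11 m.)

Convert to SI: a = 0.0458 AU = 6.85168e+09 m.
(a) rₚ = a(1 − e) = 6.85168e+09 · (1 − 0.4495) = 6.85168e+09 · 0.5505 ≈ 3.772e+09 m = 0.02521 AU.
(b) rₐ = a(1 + e) = 6.85168e+09 · (1 + 0.4495) = 6.85168e+09 · 1.4495 ≈ 9.932e+09 m = 0.06639 AU.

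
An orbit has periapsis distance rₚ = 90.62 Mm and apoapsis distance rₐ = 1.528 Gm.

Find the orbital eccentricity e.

Convert to SI: rₚ = 90.62 Mm = 9.062e+07 m; rₐ = 1.528 Gm = 1.528e+09 m.
e = (rₐ − rₚ) / (rₐ + rₚ).
e = (1.528e+09 − 9.062e+07) / (1.528e+09 + 9.062e+07) = 1.43738e+09 / 1.61862e+09 ≈ 0.888.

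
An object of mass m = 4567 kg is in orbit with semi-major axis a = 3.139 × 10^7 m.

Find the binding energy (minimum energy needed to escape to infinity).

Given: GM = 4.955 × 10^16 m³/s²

Total orbital energy is E = −GMm/(2a); binding energy is E_bind = −E = GMm/(2a).
E_bind = 4.955e+16 · 4567 / (2 · 3.139e+07) J ≈ 3.605e+12 J = 3.605 TJ.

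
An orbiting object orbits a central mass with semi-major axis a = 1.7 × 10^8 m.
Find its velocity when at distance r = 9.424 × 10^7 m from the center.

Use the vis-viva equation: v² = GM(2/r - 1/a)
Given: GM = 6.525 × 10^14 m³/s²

Vis-viva: v = √(GM · (2/r − 1/a)).
2/r − 1/a = 2/9.424e+07 − 1/1.7e+08 = 1.53401e-08 m⁻¹.
v = √(6.525e+14 · 1.53401e-08) m/s ≈ 3164 m/s = 3.164 km/s.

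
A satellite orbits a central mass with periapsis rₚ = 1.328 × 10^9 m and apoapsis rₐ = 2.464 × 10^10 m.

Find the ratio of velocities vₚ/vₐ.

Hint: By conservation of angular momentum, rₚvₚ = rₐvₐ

Conservation of angular momentum gives rₚvₚ = rₐvₐ, so vₚ/vₐ = rₐ/rₚ.
vₚ/vₐ = 2.464e+10 / 1.328e+09 ≈ 18.55.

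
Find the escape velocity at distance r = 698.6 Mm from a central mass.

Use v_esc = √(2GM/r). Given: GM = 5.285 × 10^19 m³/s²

Convert to SI: r = 698.6 Mm = 6.986e+08 m.
Escape velocity comes from setting total energy to zero: ½v² − GM/r = 0 ⇒ v_esc = √(2GM / r).
v_esc = √(2 · 5.285e+19 / 6.986e+08) m/s ≈ 3.89e+05 m/s = 389 km/s.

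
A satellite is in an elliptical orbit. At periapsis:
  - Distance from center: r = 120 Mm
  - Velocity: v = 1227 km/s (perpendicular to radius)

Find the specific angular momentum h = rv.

Convert to SI: r = 120 Mm = 1.2e+08 m; v = 1227 km/s = 1.227e+06 m/s.
With v perpendicular to r, h = r · v.
h = 1.2e+08 · 1.227e+06 m²/s ≈ 1.472e+14 m²/s.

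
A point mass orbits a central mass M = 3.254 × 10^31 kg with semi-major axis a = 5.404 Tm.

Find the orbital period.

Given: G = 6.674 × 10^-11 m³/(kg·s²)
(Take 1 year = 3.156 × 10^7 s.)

Convert to SI: a = 5.404 Tm = 5.404e+12 m.
GM = G · M = 6.674e-11 · 3.254e+31 = 2.17172e+21 m³/s².
Kepler's third law: T = 2π √(a³ / GM).
Substituting a = 5.404e+12 m and GM = 2.17172e+21 m³/s²:
T = 2π √((5.404e+12)³ / 2.17172e+21) s
T ≈ 1.694e+09 s = 53.67 years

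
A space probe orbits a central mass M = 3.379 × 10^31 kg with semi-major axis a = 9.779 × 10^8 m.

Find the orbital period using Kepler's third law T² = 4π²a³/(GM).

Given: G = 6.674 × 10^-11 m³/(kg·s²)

GM = G · M = 6.674e-11 · 3.379e+31 = 2.25514e+21 m³/s².
Kepler's third law: T = 2π √(a³ / GM).
Substituting a = 9.779e+08 m and GM = 2.25514e+21 m³/s²:
T = 2π √((9.779e+08)³ / 2.25514e+21) s
T ≈ 4046 s = 1.124 hours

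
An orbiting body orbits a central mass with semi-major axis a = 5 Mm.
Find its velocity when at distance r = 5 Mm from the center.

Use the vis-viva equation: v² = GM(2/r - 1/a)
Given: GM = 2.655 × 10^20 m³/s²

Convert to SI: a = 5 Mm = 5e+06 m; r = 5 Mm = 5e+06 m.
Vis-viva: v = √(GM · (2/r − 1/a)).
2/r − 1/a = 2/5e+06 − 1/5e+06 = 2e-07 m⁻¹.
v = √(2.655e+20 · 2e-07) m/s ≈ 7.287e+06 m/s = 7287 km/s.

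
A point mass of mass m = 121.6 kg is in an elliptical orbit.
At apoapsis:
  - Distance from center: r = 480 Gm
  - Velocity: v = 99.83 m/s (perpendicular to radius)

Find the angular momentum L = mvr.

Convert to SI: r = 480 Gm = 4.8e+11 m.
Since v is perpendicular to r, L = m · v · r.
L = 121.6 · 99.83 · 4.8e+11 kg·m²/s ≈ 5.827e+15 kg·m²/s.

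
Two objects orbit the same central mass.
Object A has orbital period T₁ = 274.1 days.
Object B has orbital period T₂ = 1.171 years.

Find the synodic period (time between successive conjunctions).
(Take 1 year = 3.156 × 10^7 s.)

Convert to SI: T₁ = 274.1 days = 2.36822e+07 s; T₂ = 1.171 years = 3.69568e+07 s.
T_syn = |T₁ · T₂ / (T₁ − T₂)|.
T_syn = |2.36822e+07 · 3.69568e+07 / (2.36822e+07 − 3.69568e+07)| s ≈ 6.593e+07 s = 2.089 years.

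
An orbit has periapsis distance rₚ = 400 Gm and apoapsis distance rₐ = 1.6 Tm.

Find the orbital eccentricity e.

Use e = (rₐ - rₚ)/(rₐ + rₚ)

Convert to SI: rₚ = 400 Gm = 4e+11 m; rₐ = 1.6 Tm = 1.6e+12 m.
e = (rₐ − rₚ) / (rₐ + rₚ).
e = (1.6e+12 − 4e+11) / (1.6e+12 + 4e+11) = 1.2e+12 / 2e+12 ≈ 0.6.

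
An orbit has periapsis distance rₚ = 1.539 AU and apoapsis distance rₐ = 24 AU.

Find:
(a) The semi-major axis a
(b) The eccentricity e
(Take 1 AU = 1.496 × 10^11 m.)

Convert to SI: rₚ = 1.539 AU = 2.30234e+11 m; rₐ = 24 AU = 3.5904e+12 m.
(a) a = (rₚ + rₐ) / 2 = (2.30234e+11 + 3.5904e+12) / 2 ≈ 1.91e+12 m = 12.77 AU.
(b) e = (rₐ − rₚ) / (rₐ + rₚ) = (3.5904e+12 − 2.30234e+11) / (3.5904e+12 + 2.30234e+11) ≈ 0.8795.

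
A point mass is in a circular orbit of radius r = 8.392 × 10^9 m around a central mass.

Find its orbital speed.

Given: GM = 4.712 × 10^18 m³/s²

For a circular orbit, gravity supplies the centripetal force, so v = √(GM / r).
v = √(4.712e+18 / 8.392e+09) m/s ≈ 2.37e+04 m/s = 23.7 km/s.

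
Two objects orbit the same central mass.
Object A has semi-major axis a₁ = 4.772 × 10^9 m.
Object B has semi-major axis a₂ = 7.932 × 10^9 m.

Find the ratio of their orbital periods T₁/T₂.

From Kepler's third law, (T₁/T₂)² = (a₁/a₂)³, so T₁/T₂ = (a₁/a₂)^(3/2).
a₁/a₂ = 4.772e+09 / 7.932e+09 = 0.601614.
T₁/T₂ = (0.601614)^(3/2) ≈ 0.4666.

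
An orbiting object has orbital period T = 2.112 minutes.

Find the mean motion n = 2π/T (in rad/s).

Convert to SI: T = 2.112 minutes = 126.72 s.
n = 2π / T.
n = 2π / 126.72 s ≈ 0.04958 rad/s.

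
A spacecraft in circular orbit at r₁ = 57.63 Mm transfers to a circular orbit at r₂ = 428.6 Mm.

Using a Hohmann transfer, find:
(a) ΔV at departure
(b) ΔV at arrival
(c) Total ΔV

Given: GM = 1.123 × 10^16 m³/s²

Convert to SI: r₁ = 57.63 Mm = 5.763e+07 m; r₂ = 428.6 Mm = 4.286e+08 m.
Transfer semi-major axis: a_t = (r₁ + r₂)/2 = (5.763e+07 + 4.286e+08)/2 = 2.43115e+08 m.
Circular speeds: v₁ = √(GM/r₁) = 13959.4 m/s, v₂ = √(GM/r₂) = 5118.75 m/s.
Transfer speeds (vis-viva v² = GM(2/r − 1/a_t)): v₁ᵗ = 18534.7 m/s, v₂ᵗ = 2492.2 m/s.
(a) ΔV₁ = |v₁ᵗ − v₁| ≈ 4575 m/s = 4.575 km/s.
(b) ΔV₂ = |v₂ − v₂ᵗ| ≈ 2627 m/s = 2.627 km/s.
(c) ΔV_total = ΔV₁ + ΔV₂ ≈ 7202 m/s = 7.202 km/s.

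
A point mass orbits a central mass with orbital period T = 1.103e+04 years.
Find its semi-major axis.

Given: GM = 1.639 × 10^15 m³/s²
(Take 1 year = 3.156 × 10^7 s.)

Convert to SI: T = 1.103e+04 years = 3.48107e+11 s.
Invert Kepler's third law: a = (GM · T² / (4π²))^(1/3).
Substituting T = 3.48107e+11 s and GM = 1.639e+15 m³/s²:
a = (1.639e+15 · (3.48107e+11)² / (4π²))^(1/3) m
a ≈ 1.713e+12 m = 1.713 Tm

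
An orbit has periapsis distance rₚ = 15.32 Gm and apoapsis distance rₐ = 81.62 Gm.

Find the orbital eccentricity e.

Convert to SI: rₚ = 15.32 Gm = 1.532e+10 m; rₐ = 81.62 Gm = 8.162e+10 m.
e = (rₐ − rₚ) / (rₐ + rₚ).
e = (8.162e+10 − 1.532e+10) / (8.162e+10 + 1.532e+10) = 6.63e+10 / 9.694e+10 ≈ 0.6839.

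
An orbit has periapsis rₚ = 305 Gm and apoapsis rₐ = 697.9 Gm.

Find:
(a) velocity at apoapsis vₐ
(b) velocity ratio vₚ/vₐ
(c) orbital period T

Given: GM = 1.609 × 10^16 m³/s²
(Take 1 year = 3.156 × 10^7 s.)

Convert to SI: rₚ = 305 Gm = 3.05e+11 m; rₐ = 697.9 Gm = 6.979e+11 m.
(a) With a = (rₚ + rₐ)/2 = 5.0145e+11 m, vₐ = √(GM (2/rₐ − 1/a)) = √(1.609e+16 · (2/6.979e+11 − 1/5.0145e+11)) m/s ≈ 118.4 m/s
(b) Conservation of angular momentum (rₚvₚ = rₐvₐ) gives vₚ/vₐ = rₐ/rₚ = 6.979e+11/3.05e+11 ≈ 2.288
(c) With a = (rₚ + rₐ)/2 = 5.0145e+11 m, T = 2π √(a³/GM) = 2π √((5.0145e+11)³/1.609e+16) s ≈ 1.759e+10 s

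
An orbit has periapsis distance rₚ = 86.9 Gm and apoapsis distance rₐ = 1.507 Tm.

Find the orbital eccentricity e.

Convert to SI: rₚ = 86.9 Gm = 8.69e+10 m; rₐ = 1.507 Tm = 1.507e+12 m.
e = (rₐ − rₚ) / (rₐ + rₚ).
e = (1.507e+12 − 8.69e+10) / (1.507e+12 + 8.69e+10) = 1.4201e+12 / 1.5939e+12 ≈ 0.891.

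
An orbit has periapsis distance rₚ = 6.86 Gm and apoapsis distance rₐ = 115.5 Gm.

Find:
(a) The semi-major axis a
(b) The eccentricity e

Convert to SI: rₚ = 6.86 Gm = 6.86e+09 m; rₐ = 115.5 Gm = 1.155e+11 m.
(a) a = (rₚ + rₐ) / 2 = (6.86e+09 + 1.155e+11) / 2 ≈ 6.118e+10 m = 61.18 Gm.
(b) e = (rₐ − rₚ) / (rₐ + rₚ) = (1.155e+11 − 6.86e+09) / (1.155e+11 + 6.86e+09) ≈ 0.8879.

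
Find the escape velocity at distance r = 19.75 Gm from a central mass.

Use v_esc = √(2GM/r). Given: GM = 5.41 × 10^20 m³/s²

Convert to SI: r = 19.75 Gm = 1.975e+10 m.
Escape velocity comes from setting total energy to zero: ½v² − GM/r = 0 ⇒ v_esc = √(2GM / r).
v_esc = √(2 · 5.41e+20 / 1.975e+10) m/s ≈ 2.341e+05 m/s = 234.1 km/s.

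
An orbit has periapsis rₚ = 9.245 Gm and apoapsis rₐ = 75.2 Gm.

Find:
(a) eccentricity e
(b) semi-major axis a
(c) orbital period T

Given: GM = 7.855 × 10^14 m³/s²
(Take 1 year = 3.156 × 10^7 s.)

Convert to SI: rₚ = 9.245 Gm = 9.245e+09 m; rₐ = 75.2 Gm = 7.52e+10 m.
(a) e = (rₐ − rₚ)/(rₐ + rₚ) = (7.52e+10 − 9.245e+09)/(7.52e+10 + 9.245e+09) ≈ 0.781
(b) a = (rₚ + rₐ)/2 = (9.245e+09 + 7.52e+10)/2 ≈ 4.222e+10 m
(c) With a = (rₚ + rₐ)/2 = 4.22225e+10 m, T = 2π √(a³/GM) = 2π √((4.22225e+10)³/7.855e+14) s ≈ 1.945e+09 s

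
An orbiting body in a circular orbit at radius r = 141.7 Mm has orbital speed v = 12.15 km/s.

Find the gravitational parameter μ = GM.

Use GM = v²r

Convert to SI: r = 141.7 Mm = 1.417e+08 m; v = 12.15 km/s = 12150 m/s.
For a circular orbit v² = GM/r, so GM = v² · r.
GM = (12150)² · 1.417e+08 m³/s² ≈ 2.092e+16 m³/s² = 2.092 × 10^16 m³/s².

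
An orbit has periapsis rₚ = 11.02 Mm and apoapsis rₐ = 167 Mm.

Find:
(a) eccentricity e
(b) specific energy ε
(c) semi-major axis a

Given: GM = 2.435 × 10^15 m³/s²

Convert to SI: rₚ = 11.02 Mm = 1.102e+07 m; rₐ = 167 Mm = 1.67e+08 m.
(a) e = (rₐ − rₚ)/(rₐ + rₚ) = (1.67e+08 − 1.102e+07)/(1.67e+08 + 1.102e+07) ≈ 0.8762
(b) With a = (rₚ + rₐ)/2 = 8.901e+07 m, ε = −GM/(2a) = −2.435e+15/(2 · 8.901e+07) J/kg ≈ -1.368e+07 J/kg
(c) a = (rₚ + rₐ)/2 = (1.102e+07 + 1.67e+08)/2 ≈ 8.901e+07 m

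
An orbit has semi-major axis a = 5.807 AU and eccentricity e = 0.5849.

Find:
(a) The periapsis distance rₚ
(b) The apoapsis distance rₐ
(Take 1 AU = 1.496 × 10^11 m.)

Convert to SI: a = 5.807 AU = 8.68727e+11 m.
(a) rₚ = a(1 − e) = 8.68727e+11 · (1 − 0.5849) = 8.68727e+11 · 0.4151 ≈ 3.606e+11 m = 2.41 AU.
(b) rₐ = a(1 + e) = 8.68727e+11 · (1 + 0.5849) = 8.68727e+11 · 1.5849 ≈ 1.377e+12 m = 9.204 AU.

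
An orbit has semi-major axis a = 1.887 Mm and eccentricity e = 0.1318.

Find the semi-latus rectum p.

Convert to SI: a = 1.887 Mm = 1.887e+06 m.
p = a (1 − e²).
p = 1.887e+06 · (1 − (0.1318)²) = 1.887e+06 · 0.982629 ≈ 1.854e+06 m = 1.854 Mm.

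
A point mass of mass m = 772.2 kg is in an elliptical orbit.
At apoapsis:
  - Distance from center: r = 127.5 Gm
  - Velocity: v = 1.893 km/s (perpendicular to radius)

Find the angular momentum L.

Convert to SI: r = 127.5 Gm = 1.275e+11 m; v = 1.893 km/s = 1893 m/s.
Since v is perpendicular to r, L = m · v · r.
L = 772.2 · 1893 · 1.275e+11 kg·m²/s ≈ 1.864e+17 kg·m²/s.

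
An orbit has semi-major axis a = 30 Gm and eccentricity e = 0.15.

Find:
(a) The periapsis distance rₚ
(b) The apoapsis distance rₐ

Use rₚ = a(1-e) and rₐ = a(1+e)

Convert to SI: a = 30 Gm = 3e+10 m.
(a) rₚ = a(1 − e) = 3e+10 · (1 − 0.15) = 3e+10 · 0.85 ≈ 2.55e+10 m = 25.5 Gm.
(b) rₐ = a(1 + e) = 3e+10 · (1 + 0.15) = 3e+10 · 1.15 ≈ 3.45e+10 m = 34.5 Gm.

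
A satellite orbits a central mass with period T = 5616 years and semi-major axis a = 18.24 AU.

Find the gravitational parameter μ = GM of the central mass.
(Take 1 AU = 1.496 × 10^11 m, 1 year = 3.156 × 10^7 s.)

Convert to SI: T = 5616 years = 1.77241e+11 s; a = 18.24 AU = 2.7287e+12 m.
GM = 4π² · a³ / T².
GM = 4π² · (2.7287e+12)³ / (1.77241e+11)² m³/s² ≈ 2.553e+16 m³/s² = 2.553 × 10^16 m³/s².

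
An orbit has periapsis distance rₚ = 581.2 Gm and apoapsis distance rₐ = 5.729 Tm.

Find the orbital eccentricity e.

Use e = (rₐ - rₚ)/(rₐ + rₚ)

Convert to SI: rₚ = 581.2 Gm = 5.812e+11 m; rₐ = 5.729 Tm = 5.729e+12 m.
e = (rₐ − rₚ) / (rₐ + rₚ).
e = (5.729e+12 − 5.812e+11) / (5.729e+12 + 5.812e+11) = 5.1478e+12 / 6.3102e+12 ≈ 0.8158.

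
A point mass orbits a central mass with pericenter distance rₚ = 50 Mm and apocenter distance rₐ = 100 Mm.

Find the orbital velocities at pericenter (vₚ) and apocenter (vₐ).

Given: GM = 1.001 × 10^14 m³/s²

Convert to SI: rₚ = 50 Mm = 5e+07 m; rₐ = 100 Mm = 1e+08 m.
Use the vis-viva equation v² = GM(2/r − 1/a) with a = (rₚ + rₐ)/2 = (5e+07 + 1e+08)/2 = 7.5e+07 m.
vₚ = √(GM · (2/rₚ − 1/a)) = √(1.001e+14 · (2/5e+07 − 1/7.5e+07)) m/s ≈ 1634 m/s = 1.634 km/s.
vₐ = √(GM · (2/rₐ − 1/a)) = √(1.001e+14 · (2/1e+08 − 1/7.5e+07)) m/s ≈ 816.9 m/s = 816.9 m/s.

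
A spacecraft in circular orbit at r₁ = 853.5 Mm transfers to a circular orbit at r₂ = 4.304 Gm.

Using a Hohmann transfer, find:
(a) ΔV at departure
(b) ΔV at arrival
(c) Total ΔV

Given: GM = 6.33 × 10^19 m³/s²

Convert to SI: r₁ = 853.5 Mm = 8.535e+08 m; r₂ = 4.304 Gm = 4.304e+09 m.
Transfer semi-major axis: a_t = (r₁ + r₂)/2 = (8.535e+08 + 4.304e+09)/2 = 2.57875e+09 m.
Circular speeds: v₁ = √(GM/r₁) = 272333 m/s, v₂ = √(GM/r₂) = 121273 m/s.
Transfer speeds (vis-viva v² = GM(2/r − 1/a_t)): v₁ᵗ = 351829 m/s, v₂ᵗ = 69769.1 m/s.
(a) ΔV₁ = |v₁ᵗ − v₁| ≈ 7.95e+04 m/s = 79.5 km/s.
(b) ΔV₂ = |v₂ − v₂ᵗ| ≈ 5.15e+04 m/s = 51.5 km/s.
(c) ΔV_total = ΔV₁ + ΔV₂ ≈ 1.31e+05 m/s = 131 km/s.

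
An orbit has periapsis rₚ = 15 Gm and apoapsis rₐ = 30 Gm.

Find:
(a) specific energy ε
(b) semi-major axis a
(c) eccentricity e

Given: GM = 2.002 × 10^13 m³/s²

Convert to SI: rₚ = 15 Gm = 1.5e+10 m; rₐ = 30 Gm = 3e+10 m.
(a) With a = (rₚ + rₐ)/2 = 2.25e+10 m, ε = −GM/(2a) = −2.002e+13/(2 · 2.25e+10) J/kg ≈ -444.9 J/kg
(b) a = (rₚ + rₐ)/2 = (1.5e+10 + 3e+10)/2 ≈ 2.25e+10 m
(c) e = (rₐ − rₚ)/(rₐ + rₚ) = (3e+10 − 1.5e+10)/(3e+10 + 1.5e+10) ≈ 0.3333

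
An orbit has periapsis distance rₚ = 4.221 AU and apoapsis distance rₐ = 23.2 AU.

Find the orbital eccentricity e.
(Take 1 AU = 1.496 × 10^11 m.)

Convert to SI: rₚ = 4.221 AU = 6.31462e+11 m; rₐ = 23.2 AU = 3.47072e+12 m.
e = (rₐ − rₚ) / (rₐ + rₚ).
e = (3.47072e+12 − 6.31462e+11) / (3.47072e+12 + 6.31462e+11) = 2.83926e+12 / 4.10218e+12 ≈ 0.6921.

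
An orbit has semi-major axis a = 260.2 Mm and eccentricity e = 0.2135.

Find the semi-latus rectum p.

Convert to SI: a = 260.2 Mm = 2.602e+08 m.
p = a (1 − e²).
p = 2.602e+08 · (1 − (0.2135)²) = 2.602e+08 · 0.954418 ≈ 2.483e+08 m = 248.3 Mm.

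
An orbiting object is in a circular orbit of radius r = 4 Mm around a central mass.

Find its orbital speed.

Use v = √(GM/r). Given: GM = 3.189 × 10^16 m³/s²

Convert to SI: r = 4 Mm = 4e+06 m.
For a circular orbit, gravity supplies the centripetal force, so v = √(GM / r).
v = √(3.189e+16 / 4e+06) m/s ≈ 8.929e+04 m/s = 89.29 km/s.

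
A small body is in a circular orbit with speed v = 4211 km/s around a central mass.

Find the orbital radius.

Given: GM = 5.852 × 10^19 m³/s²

Convert to SI: v = 4211 km/s = 4.211e+06 m/s.
For a circular orbit, v² = GM / r, so r = GM / v².
r = 5.852e+19 / (4.211e+06)² m ≈ 3.3e+06 m = 3.3 × 10^6 m.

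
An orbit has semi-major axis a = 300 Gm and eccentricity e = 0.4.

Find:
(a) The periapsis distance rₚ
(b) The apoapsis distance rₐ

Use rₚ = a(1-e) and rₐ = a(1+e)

Convert to SI: a = 300 Gm = 3e+11 m.
(a) rₚ = a(1 − e) = 3e+11 · (1 − 0.4) = 3e+11 · 0.6 ≈ 1.8e+11 m = 180 Gm.
(b) rₐ = a(1 + e) = 3e+11 · (1 + 0.4) = 3e+11 · 1.4 ≈ 4.2e+11 m = 420 Gm.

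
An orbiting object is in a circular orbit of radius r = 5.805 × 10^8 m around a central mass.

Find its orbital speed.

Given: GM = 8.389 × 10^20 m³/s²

For a circular orbit, gravity supplies the centripetal force, so v = √(GM / r).
v = √(8.389e+20 / 5.805e+08) m/s ≈ 1.202e+06 m/s = 1202 km/s.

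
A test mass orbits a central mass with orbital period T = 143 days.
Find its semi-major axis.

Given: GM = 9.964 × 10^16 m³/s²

Convert to SI: T = 143 days = 1.23552e+07 s.
Invert Kepler's third law: a = (GM · T² / (4π²))^(1/3).
Substituting T = 1.23552e+07 s and GM = 9.964e+16 m³/s²:
a = (9.964e+16 · (1.23552e+07)² / (4π²))^(1/3) m
a ≈ 7.277e+09 m = 7.277 Gm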